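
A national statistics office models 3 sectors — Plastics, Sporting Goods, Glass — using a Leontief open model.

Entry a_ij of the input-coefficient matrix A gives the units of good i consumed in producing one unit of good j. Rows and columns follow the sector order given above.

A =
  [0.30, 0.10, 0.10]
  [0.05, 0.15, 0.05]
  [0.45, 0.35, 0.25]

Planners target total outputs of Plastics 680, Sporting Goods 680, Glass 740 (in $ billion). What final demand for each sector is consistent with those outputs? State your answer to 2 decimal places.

I − A =
  [   0.70    -0.10    -0.10]
  [  -0.05     0.85    -0.05]
  [  -0.45    -0.35     0.75]
d = (I − A) x:
  d_P = (+0.70)·680 + (-0.10)·680 + (-0.10)·740 = 334.00
  d_S = (-0.05)·680 + (+0.85)·680 + (-0.05)·740 = 507.00
  d_G = (-0.45)·680 + (-0.35)·680 + (+0.75)·740 = 11.00

d_P = 334.00, d_S = 507.00, d_G = 11.00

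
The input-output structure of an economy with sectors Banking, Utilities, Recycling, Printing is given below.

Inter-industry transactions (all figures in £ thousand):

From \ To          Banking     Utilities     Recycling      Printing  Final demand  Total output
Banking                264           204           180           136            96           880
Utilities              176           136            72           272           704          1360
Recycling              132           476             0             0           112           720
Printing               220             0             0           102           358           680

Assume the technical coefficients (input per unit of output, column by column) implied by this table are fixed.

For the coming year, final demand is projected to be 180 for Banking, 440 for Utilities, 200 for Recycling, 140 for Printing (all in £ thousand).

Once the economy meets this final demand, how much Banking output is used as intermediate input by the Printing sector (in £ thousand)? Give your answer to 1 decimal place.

Technical coefficients a_ij = z_ij / X_j:
  a_11 = 264/880 = 0.30, a_21 = 176/880 = 0.20, a_31 = 132/880 = 0.15, a_41 = 220/880 = 0.25
  a_12 = 204/1360 = 0.15, a_22 = 136/1360 = 0.10, a_32 = 476/1360 = 0.35, a_42 = 0/1360 = 0.00
  a_13 = 180/720 = 0.25, a_23 = 72/720 = 0.10, a_33 = 0/720 = 0.00, a_43 = 0/720 = 0.00
  a_14 = 136/680 = 0.20, a_24 = 272/680 = 0.40, a_34 = 0/680 = 0.00, a_44 = 102/680 = 0.15
I − A =
  [   0.70    -0.15    -0.25    -0.20]
  [  -0.20     0.90    -0.10    -0.40]
  [  -0.15    -0.35     1.00     0.00]
  [  -0.25     0.00     0.00     0.85]
Compute the cofactors C_ij = (−1)^(i+j)·(3×3 minor ij) of I−A; the adjugate is their transpose:
adj(I−A) = Cᵀ =
  [ 0.735250   0.201875   0.204000   0.268000]
  [ 0.282750   0.513125   0.122000   0.308000]
  [ 0.209250   0.209875   0.450000   0.148000]
  [ 0.216250   0.059375   0.060000   0.522000]
det(I−A) = Σ_j (I−A)_1j·C_1j = (0.70)(0.735250) + (-0.15)(0.282750) + (-0.25)(0.209250) + (-0.20)(0.216250) = 0.3767
(I − A)⁻¹ = adj(I−A) / det(I−A) ≈
  [   1.9518     0.5359     0.5415     0.7114]
  [   0.7506     1.3622     0.3239     0.8176]
  [   0.5555     0.5571     1.1946     0.3929]
  [   0.5741     0.1576     0.1593     1.3857]
First solve x = (I − A)⁻¹ d = adj(I−A)·d / det(I−A); in particular x_4 = (0.216250·180 + 0.059375·440 + 0.060000·200 + 0.522000·140) / 0.3767 = 150.13 / 0.3767 ≈ 398.540.
Intermediate flow from 1 to 4: z_14 = a_14 · x_4 = 0.20 × 150.13 / 0.3767 = 30.026 / 0.3767 ≈ 79.7.

z_14 = 79.7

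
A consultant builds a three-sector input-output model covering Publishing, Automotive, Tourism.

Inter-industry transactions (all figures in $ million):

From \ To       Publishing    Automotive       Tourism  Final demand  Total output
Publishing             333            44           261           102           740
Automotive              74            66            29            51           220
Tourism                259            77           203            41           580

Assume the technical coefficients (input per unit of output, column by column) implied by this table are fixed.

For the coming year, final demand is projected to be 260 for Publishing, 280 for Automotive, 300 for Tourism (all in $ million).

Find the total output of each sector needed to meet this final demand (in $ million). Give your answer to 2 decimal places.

Technical coefficients a_ij = z_ij / X_j:
  a_11 = 333/740 = 0.45, a_21 = 74/740 = 0.10, a_31 = 259/740 = 0.35
  a_12 = 44/220 = 0.20, a_22 = 66/220 = 0.30, a_32 = 77/220 = 0.35
  a_13 = 261/580 = 0.45, a_23 = 29/580 = 0.05, a_33 = 203/580 = 0.35
I − A =
  [   0.55    -0.20    -0.45]
  [  -0.10     0.70    -0.05]
  [  -0.35    -0.35     0.65]
Cofactors of I−A, C_ij = (−1)^(i+j)·(minor ij) (rows/columns in the sector order above):
  C_11 = (0.70)(0.65) − (-0.05)(-0.35) = 0.4375
  C_12 = −[(-0.10)(0.65) − (-0.05)(-0.35)] = 0.0825
  C_13 = (-0.10)(-0.35) − (0.70)(-0.35) = 0.2800
  C_21 = −[(-0.20)(0.65) − (-0.45)(-0.35)] = 0.2875
  C_22 = (0.55)(0.65) − (-0.45)(-0.35) = 0.2000
  C_23 = −[(0.55)(-0.35) − (-0.20)(-0.35)] = 0.2625
  C_31 = (-0.20)(-0.05) − (-0.45)(0.70) = 0.3250
  C_32 = −[(0.55)(-0.05) − (-0.45)(-0.10)] = 0.0725
  C_33 = (0.55)(0.70) − (-0.20)(-0.10) = 0.3650
det(I−A) = Σ_j (I−A)_1j·C_1j = (0.55)(0.4375) + (-0.20)(0.0825) + (-0.45)(0.2800) = 0.098125
adj(I−A) = Cᵀ =
  [ 0.4375   0.2875   0.3250]
  [ 0.0825   0.2000   0.0725]
  [ 0.2800   0.2625   0.3650]
(I − A)⁻¹ = adj(I−A) / det(I−A) ≈
  [   4.4586     2.9299     3.3121]
  [   0.8408     2.0382     0.7389]
  [   2.8535     2.6752     3.7197]
x = (I − A)⁻¹ d = adj(I−A)·d / det(I−A), with det(I−A) = 0.098125:
  x_1 = (0.4375·260 + 0.2875·280 + 0.3250·300) / 0.098125 = 291.75 / 0.098125 ≈ 2973.25
  x_2 = (0.0825·260 + 0.2000·280 + 0.0725·300) / 0.098125 = 99.20 / 0.098125 ≈ 1010.96
  x_3 = (0.2800·260 + 0.2625·280 + 0.3650·300) / 0.098125 = 255.80 / 0.098125 ≈ 2606.88

x_1 = 2973.25, x_2 = 1010.96, x_3 = 2606.88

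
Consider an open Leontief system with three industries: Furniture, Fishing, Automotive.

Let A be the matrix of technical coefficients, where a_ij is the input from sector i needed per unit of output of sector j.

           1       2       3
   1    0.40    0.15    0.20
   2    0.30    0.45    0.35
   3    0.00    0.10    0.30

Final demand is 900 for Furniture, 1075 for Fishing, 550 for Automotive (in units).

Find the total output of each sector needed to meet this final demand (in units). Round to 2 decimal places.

I − A =
  [   0.60    -0.15    -0.20]
  [  -0.30     0.55    -0.35]
  [   0.00    -0.10     0.70]
Cofactors of I−A, C_ij = (−1)^(i+j)·(minor ij) (rows/columns in the sector order above):
  C_11 = (0.55)(0.70) − (-0.35)(-0.10) = 0.3500
  C_12 = −[(-0.30)(0.70) − (-0.35)(0.00)] = 0.2100
  C_13 = (-0.30)(-0.10) − (0.55)(0.00) = 0.0300
  C_21 = −[(-0.15)(0.70) − (-0.20)(-0.10)] = 0.1250
  C_22 = (0.60)(0.70) − (-0.20)(0.00) = 0.4200
  C_23 = −[(0.60)(-0.10) − (-0.15)(0.00)] = 0.0600
  C_31 = (-0.15)(-0.35) − (-0.20)(0.55) = 0.1625
  C_32 = −[(0.60)(-0.35) − (-0.20)(-0.30)] = 0.2700
  C_33 = (0.60)(0.55) − (-0.15)(-0.30) = 0.2850
det(I−A) = Σ_j (I−A)_1j·C_1j = (0.60)(0.3500) + (-0.15)(0.2100) + (-0.20)(0.0300) = 0.1725
adj(I−A) = Cᵀ =
  [ 0.3500   0.1250   0.1625]
  [ 0.2100   0.4200   0.2700]
  [ 0.0300   0.0600   0.2850]
(I − A)⁻¹ = adj(I−A) / det(I−A) ≈
  [   2.0290     0.7246     0.9420]
  [   1.2174     2.4348     1.5652]
  [   0.1739     0.3478     1.6522]
x = (I − A)⁻¹ d = adj(I−A)·d / det(I−A), with det(I−A) = 0.1725:
  x_1 = (0.3500·900 + 0.1250·1075 + 0.1625·550) / 0.1725 = 538.75 / 0.1725 ≈ 3123.19
  x_2 = (0.2100·900 + 0.4200·1075 + 0.2700·550) / 0.1725 = 789.00 / 0.1725 ≈ 4573.91
  x_3 = (0.0300·900 + 0.0600·1075 + 0.2850·550) / 0.1725 = 248.25 / 0.1725 ≈ 1439.13

x_1 = 3123.19, x_2 = 4573.91, x_3 = 1439.13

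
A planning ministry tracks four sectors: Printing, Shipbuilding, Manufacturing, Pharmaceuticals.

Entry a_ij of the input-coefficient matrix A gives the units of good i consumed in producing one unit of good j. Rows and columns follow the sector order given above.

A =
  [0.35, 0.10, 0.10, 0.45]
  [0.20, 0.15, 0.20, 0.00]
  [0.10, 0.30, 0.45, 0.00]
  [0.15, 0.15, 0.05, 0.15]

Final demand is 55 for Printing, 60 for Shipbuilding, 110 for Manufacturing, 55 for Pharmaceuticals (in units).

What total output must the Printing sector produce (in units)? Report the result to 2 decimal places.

I − A =
  [   0.65    -0.10    -0.10    -0.45]
  [  -0.20     0.85    -0.20     0.00]
  [  -0.10    -0.30     0.55     0.00]
  [  -0.15    -0.15    -0.05     0.85]
Compute the cofactors C_ij = (−1)^(i+j)·(3×3 minor ij) of I−A; the adjugate is their transpose:
adj(I−A) = Cᵀ =
  [ 0.346375   0.116125   0.121875   0.183375]
  [ 0.110500   0.256000   0.118500   0.058500]
  [ 0.123250   0.160750   0.381750   0.065250]
  [ 0.087875   0.075125   0.064875   0.237375]
det(I−A) = Σ_j (I−A)_1j·C_1j = (0.65)(0.346375) + (-0.10)(0.110500) + (-0.10)(0.123250) + (-0.45)(0.087875) = 0.162225
(I − A)⁻¹ = adj(I−A) / det(I−A) ≈
  [   2.1352     0.7158     0.7513     1.1304]
  [   0.6812     1.5781     0.7305     0.3606]
  [   0.7597     0.9909     2.3532     0.4022]
  [   0.5417     0.4631     0.3999     1.4632]
x = (I − A)⁻¹ d = adj(I−A)·d / det(I−A), with det(I−A) = 0.162225:
  x_1 = (0.346375·55 + 0.116125·60 + 0.121875·110 + 0.183375·55) / 0.162225 = 49.51 / 0.162225 ≈ 305.19
  x_2 = (0.110500·55 + 0.256000·60 + 0.118500·110 + 0.058500·55) / 0.162225 = 37.69 / 0.162225 ≈ 232.33
  x_3 = (0.123250·55 + 0.160750·60 + 0.381750·110 + 0.065250·55) / 0.162225 = 62.005 / 0.162225 ≈ 382.22
  x_4 = (0.087875·55 + 0.075125·60 + 0.064875·110 + 0.237375·55) / 0.162225 = 29.5325 / 0.162225 ≈ 182.05

x_1 = 305.19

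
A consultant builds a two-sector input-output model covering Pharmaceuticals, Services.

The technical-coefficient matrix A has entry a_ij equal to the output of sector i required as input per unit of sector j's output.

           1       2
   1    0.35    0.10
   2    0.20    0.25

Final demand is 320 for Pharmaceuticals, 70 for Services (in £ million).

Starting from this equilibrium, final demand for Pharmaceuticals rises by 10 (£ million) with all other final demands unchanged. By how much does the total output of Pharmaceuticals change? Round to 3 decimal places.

I − A =
  [   0.65    -0.10]
  [  -0.20     0.75]
det(I−A) = (0.65)(0.75) − (-0.10)(-0.20) = 0.4675
adj(I−A) = [[0.75, 0.10], [0.20, 0.65]]
(I − A)⁻¹ = adj(I−A) / det(I−A) ≈
  [   1.6043     0.2139]
  [   0.4278     1.3904]
Δx = (I − A)⁻¹ Δd with Δd having +10 in the Pharmaceuticals component and 0 elsewhere.
So Δx_1 = L_11 · (+10), where L_11 = adj(I−A)_11 / det(I−A) = 0.75 / 0.4675.
Δx_1 = 0.75 × (+10) / 0.4675 = 7.50 / 0.4675 ≈ 16.043.

Δx_1 = 16.043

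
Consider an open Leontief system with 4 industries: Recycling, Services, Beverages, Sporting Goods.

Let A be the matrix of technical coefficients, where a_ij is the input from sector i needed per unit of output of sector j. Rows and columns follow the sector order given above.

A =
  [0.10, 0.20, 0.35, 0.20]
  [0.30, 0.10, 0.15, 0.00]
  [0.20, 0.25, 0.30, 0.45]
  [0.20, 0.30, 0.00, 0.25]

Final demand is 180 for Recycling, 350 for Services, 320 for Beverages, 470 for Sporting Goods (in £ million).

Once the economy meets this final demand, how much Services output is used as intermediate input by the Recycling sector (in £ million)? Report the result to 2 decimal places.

z_21 = 585.79

I − A =
  [   0.90    -0.20    -0.35    -0.20]
  [  -0.30     0.90    -0.15     0.00]
  [  -0.20    -0.25     0.70    -0.45]
  [  -0.20    -0.30     0.00     0.75]
Compute the cofactors C_ij = (−1)^(i+j)·(3×3 minor ij) of I−A; the adjugate is their transpose:
adj(I−A) = Cᵀ =
  [ 0.424125   0.259875   0.267750   0.273750]
  [ 0.193500   0.360500   0.174000   0.156000]
  [ 0.312750   0.340250   0.508500   0.388500]
  [ 0.190500   0.213500   0.141000   0.396000]
det(I−A) = Σ_j (I−A)_1j·C_1j = (0.90)(0.424125) + (-0.20)(0.193500) + (-0.35)(0.312750) + (-0.20)(0.190500) = 0.19545
(I − A)⁻¹ = adj(I−A) / det(I−A) ≈
  [   2.1700     1.3296     1.3699     1.4006]
  [   0.9900     1.8445     0.8903     0.7982]
  [   1.6002     1.7409     2.6017     1.9877]
  [   0.9747     1.0924     0.7214     2.0261]
First solve x = (I − A)⁻¹ d = adj(I−A)·d / det(I−A); in particular x_1 = (0.424125·180 + 0.259875·350 + 0.267750·320 + 0.273750·470) / 0.19545 = 381.64125 / 0.19545 ≈ 1952.6285.
Intermediate flow from 2 to 1: z_21 = a_21 · x_1 = 0.30 × 381.64125 / 0.19545 = 114.492375 / 0.19545 ≈ 585.79.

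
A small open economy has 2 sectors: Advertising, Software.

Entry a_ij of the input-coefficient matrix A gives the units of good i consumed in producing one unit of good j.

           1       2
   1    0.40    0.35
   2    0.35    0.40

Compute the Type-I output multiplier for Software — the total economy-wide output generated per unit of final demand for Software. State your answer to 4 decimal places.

m_2 = 4.0000

I − A =
  [   0.60    -0.35]
  [  -0.35     0.60]
det(I−A) = (0.60)(0.60) − (-0.35)(-0.35) = 0.2375
adj(I−A) = [[0.60, 0.35], [0.35, 0.60]]
(I − A)⁻¹ = adj(I−A) / det(I−A) ≈
  [   2.52632     1.47368]
  [   1.47368     2.52632]
The output multiplier for sector j is the column-j sum of the Leontief inverse (I − A)⁻¹ = adj(I−A) / det(I−A).
Column 2 of adj(I−A): (0.35, 0.60); det(I−A) = 0.2375.
m_2 = (0.35 + 0.60) / 0.2375 = 0.95 / 0.2375 = 4.0000.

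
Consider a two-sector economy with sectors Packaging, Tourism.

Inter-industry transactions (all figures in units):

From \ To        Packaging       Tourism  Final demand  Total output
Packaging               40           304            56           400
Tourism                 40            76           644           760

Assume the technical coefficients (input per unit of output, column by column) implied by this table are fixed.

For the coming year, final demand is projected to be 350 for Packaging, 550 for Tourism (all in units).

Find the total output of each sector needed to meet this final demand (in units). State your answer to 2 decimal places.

x_1 = 694.81, x_2 = 688.31

Technical coefficients a_ij = z_ij / X_j:
  a_11 = 40/400 = 0.10, a_21 = 40/400 = 0.10
  a_12 = 304/760 = 0.40, a_22 = 76/760 = 0.10
I − A =
  [   0.90    -0.40]
  [  -0.10     0.90]
det(I−A) = (0.90)(0.90) − (-0.40)(-0.10) = 0.7700
adj(I−A) = [[0.90, 0.40], [0.10, 0.90]]
(I − A)⁻¹ = adj(I−A) / det(I−A) ≈
  [   1.1688     0.5195]
  [   0.1299     1.1688]
x = (I − A)⁻¹ d = adj(I−A)·d / det(I−A), with det(I−A) = 0.7700:
  x_1 = (0.90·350 + 0.40·550) / 0.7700 = 535.00 / 0.7700 ≈ 694.81
  x_2 = (0.10·350 + 0.90·550) / 0.7700 = 530.00 / 0.7700 ≈ 688.31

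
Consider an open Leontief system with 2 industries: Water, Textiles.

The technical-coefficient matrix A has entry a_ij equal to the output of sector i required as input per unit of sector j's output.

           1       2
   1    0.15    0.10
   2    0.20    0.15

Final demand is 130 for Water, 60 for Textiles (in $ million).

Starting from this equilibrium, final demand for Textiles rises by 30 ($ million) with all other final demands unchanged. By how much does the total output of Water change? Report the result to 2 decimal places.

Δx_1 = 4.27

I − A =
  [   0.85    -0.10]
  [  -0.20     0.85]
det(I−A) = (0.85)(0.85) − (-0.10)(-0.20) = 0.7025
adj(I−A) = [[0.85, 0.10], [0.20, 0.85]]
(I − A)⁻¹ = adj(I−A) / det(I−A) ≈
  [   1.2100     0.1423]
  [   0.2847     1.2100]
Δx = (I − A)⁻¹ Δd with Δd having +30 in the Textiles component and 0 elsewhere.
So Δx_1 = L_12 · (+30), where L_12 = adj(I−A)_12 / det(I−A) = 0.10 / 0.7025.
Δx_1 = 0.10 × (+30) / 0.7025 = 3.00 / 0.7025 ≈ 4.27.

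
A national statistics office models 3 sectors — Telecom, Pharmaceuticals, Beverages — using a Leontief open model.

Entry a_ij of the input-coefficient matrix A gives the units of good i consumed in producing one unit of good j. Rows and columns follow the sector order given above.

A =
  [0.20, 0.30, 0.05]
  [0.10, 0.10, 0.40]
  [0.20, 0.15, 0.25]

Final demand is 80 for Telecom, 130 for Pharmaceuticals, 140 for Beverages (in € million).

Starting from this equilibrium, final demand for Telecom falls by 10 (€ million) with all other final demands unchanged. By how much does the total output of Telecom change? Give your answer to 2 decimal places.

I − A =
  [   0.80    -0.30    -0.05]
  [  -0.10     0.90    -0.40]
  [  -0.20    -0.15     0.75]
Cofactors of I−A, C_ij = (−1)^(i+j)·(minor ij) (rows/columns in the sector order above):
  C_11 = (0.90)(0.75) − (-0.40)(-0.15) = 0.6150
  C_12 = −[(-0.10)(0.75) − (-0.40)(-0.20)] = 0.1550
  C_13 = (-0.10)(-0.15) − (0.90)(-0.20) = 0.1950
  C_21 = −[(-0.30)(0.75) − (-0.05)(-0.15)] = 0.2325
  C_22 = (0.80)(0.75) − (-0.05)(-0.20) = 0.5900
  C_23 = −[(0.80)(-0.15) − (-0.30)(-0.20)] = 0.1800
  C_31 = (-0.30)(-0.40) − (-0.05)(0.90) = 0.1650
  C_32 = −[(0.80)(-0.40) − (-0.05)(-0.10)] = 0.3250
  C_33 = (0.80)(0.90) − (-0.30)(-0.10) = 0.6900
det(I−A) = Σ_j (I−A)_1j·C_1j = (0.80)(0.6150) + (-0.30)(0.1550) + (-0.05)(0.1950) = 0.43575
adj(I−A) = Cᵀ =
  [ 0.6150   0.2325   0.1650]
  [ 0.1550   0.5900   0.3250]
  [ 0.1950   0.1800   0.6900]
(I − A)⁻¹ = adj(I−A) / det(I−A) ≈
  [   1.4114     0.5336     0.3787]
  [   0.3557     1.3540     0.7458]
  [   0.4475     0.4131     1.5835]
Δx = (I − A)⁻¹ Δd with Δd having -10 in the Telecom component and 0 elsewhere.
So Δx_1 = L_11 · (-10), where L_11 = adj(I−A)_11 / det(I−A) = 0.6150 / 0.43575.
Δx_1 = 0.6150 × (-10) / 0.43575 = -6.15 / 0.43575 ≈ -14.11.

Δx_1 = -14.11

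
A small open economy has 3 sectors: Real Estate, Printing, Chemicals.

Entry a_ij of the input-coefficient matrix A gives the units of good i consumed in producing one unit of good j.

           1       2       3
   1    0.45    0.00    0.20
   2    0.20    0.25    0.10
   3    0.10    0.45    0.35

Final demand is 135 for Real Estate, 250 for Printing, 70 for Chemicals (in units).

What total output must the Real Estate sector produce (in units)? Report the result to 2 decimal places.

x_1 = 440.82

I − A =
  [   0.55     0.00    -0.20]
  [  -0.20     0.75    -0.10]
  [  -0.10    -0.45     0.65]
Cofactors of I−A, C_ij = (−1)^(i+j)·(minor ij) (rows/columns in the sector order above):
  C_11 = (0.75)(0.65) − (-0.10)(-0.45) = 0.4425
  C_12 = −[(-0.20)(0.65) − (-0.10)(-0.10)] = 0.1400
  C_13 = (-0.20)(-0.45) − (0.75)(-0.10) = 0.1650
  C_21 = −[(0.00)(0.65) − (-0.20)(-0.45)] = 0.0900
  C_22 = (0.55)(0.65) − (-0.20)(-0.10) = 0.3375
  C_23 = −[(0.55)(-0.45) − (0.00)(-0.10)] = 0.2475
  C_31 = (0.00)(-0.10) − (-0.20)(0.75) = 0.1500
  C_32 = −[(0.55)(-0.10) − (-0.20)(-0.20)] = 0.0950
  C_33 = (0.55)(0.75) − (0.00)(-0.20) = 0.4125
det(I−A) = Σ_j (I−A)_1j·C_1j = (0.55)(0.4425) + (0.00)(0.1400) + (-0.20)(0.1650) = 0.210375
adj(I−A) = Cᵀ =
  [ 0.4425   0.0900   0.1500]
  [ 0.1400   0.3375   0.0950]
  [ 0.1650   0.2475   0.4125]
(I − A)⁻¹ = adj(I−A) / det(I−A) ≈
  [   2.1034     0.4278     0.7130]
  [   0.6655     1.6043     0.4516]
  [   0.7843     1.1765     1.9608]
x = (I − A)⁻¹ d = adj(I−A)·d / det(I−A), with det(I−A) = 0.210375:
  x_1 = (0.4425·135 + 0.0900·250 + 0.1500·70) / 0.210375 = 92.7375 / 0.210375 ≈ 440.82
  x_2 = (0.1400·135 + 0.3375·250 + 0.0950·70) / 0.210375 = 109.925 / 0.210375 ≈ 522.52
  x_3 = (0.1650·135 + 0.2475·250 + 0.4125·70) / 0.210375 = 113.025 / 0.210375 ≈ 537.25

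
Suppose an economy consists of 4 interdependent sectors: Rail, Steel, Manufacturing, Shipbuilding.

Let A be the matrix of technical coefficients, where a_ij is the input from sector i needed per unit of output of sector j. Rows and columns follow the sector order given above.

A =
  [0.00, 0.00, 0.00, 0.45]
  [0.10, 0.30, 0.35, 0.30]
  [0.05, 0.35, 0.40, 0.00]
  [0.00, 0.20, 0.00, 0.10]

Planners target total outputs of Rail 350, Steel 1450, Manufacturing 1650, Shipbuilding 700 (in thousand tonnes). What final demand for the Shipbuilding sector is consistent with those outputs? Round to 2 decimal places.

d_4 = 340.00

I − A =
  [   1.00     0.00     0.00    -0.45]
  [  -0.10     0.70    -0.35    -0.30]
  [  -0.05    -0.35     0.60     0.00]
  [   0.00    -0.20     0.00     0.90]
d = (I − A) x:
  d_1 = (+1.00)·350 + (+0.00)·1450 + (+0.00)·1650 + (-0.45)·700 = 35.00
  d_2 = (-0.10)·350 + (+0.70)·1450 + (-0.35)·1650 + (-0.30)·700 = 192.50
  d_3 = (-0.05)·350 + (-0.35)·1450 + (+0.60)·1650 + (+0.00)·700 = 465.00
  d_4 = (+0.00)·350 + (-0.20)·1450 + (+0.00)·1650 + (+0.90)·700 = 340.00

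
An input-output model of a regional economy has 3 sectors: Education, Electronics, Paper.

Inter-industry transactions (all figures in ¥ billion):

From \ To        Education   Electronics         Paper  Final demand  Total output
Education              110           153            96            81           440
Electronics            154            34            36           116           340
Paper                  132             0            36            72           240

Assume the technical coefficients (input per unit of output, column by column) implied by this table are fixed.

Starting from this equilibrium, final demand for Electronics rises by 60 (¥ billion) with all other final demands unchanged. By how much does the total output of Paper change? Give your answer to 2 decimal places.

Δx_3 = 25.99

Technical coefficients a_ij = z_ij / X_j:
  a_11 = 110/440 = 0.25, a_21 = 154/440 = 0.35, a_31 = 132/440 = 0.30
  a_12 = 153/340 = 0.45, a_22 = 34/340 = 0.10, a_32 = 0/340 = 0.00
  a_13 = 96/240 = 0.40, a_23 = 36/240 = 0.15, a_33 = 36/240 = 0.15
I − A =
  [   0.75    -0.45    -0.40]
  [  -0.35     0.90    -0.15]
  [  -0.30     0.00     0.85]
Cofactors of I−A, C_ij = (−1)^(i+j)·(minor ij) (rows/columns in the sector order above):
  C_11 = (0.90)(0.85) − (-0.15)(0.00) = 0.7650
  C_12 = −[(-0.35)(0.85) − (-0.15)(-0.30)] = 0.3425
  C_13 = (-0.35)(0.00) − (0.90)(-0.30) = 0.2700
  C_21 = −[(-0.45)(0.85) − (-0.40)(0.00)] = 0.3825
  C_22 = (0.75)(0.85) − (-0.40)(-0.30) = 0.5175
  C_23 = −[(0.75)(0.00) − (-0.45)(-0.30)] = 0.1350
  C_31 = (-0.45)(-0.15) − (-0.40)(0.90) = 0.4275
  C_32 = −[(0.75)(-0.15) − (-0.40)(-0.35)] = 0.2525
  C_33 = (0.75)(0.90) − (-0.45)(-0.35) = 0.5175
det(I−A) = Σ_j (I−A)_1j·C_1j = (0.75)(0.7650) + (-0.45)(0.3425) + (-0.40)(0.2700) = 0.311625
adj(I−A) = Cᵀ =
  [ 0.7650   0.3825   0.4275]
  [ 0.3425   0.5175   0.2525]
  [ 0.2700   0.1350   0.5175]
(I − A)⁻¹ = adj(I−A) / det(I−A) ≈
  [   2.4549     1.2274     1.3718]
  [   1.0991     1.6606     0.8103]
  [   0.8664     0.4332     1.6606]
Δx = (I − A)⁻¹ Δd with Δd having +60 in the Electronics component and 0 elsewhere.
So Δx_3 = L_32 · (+60), where L_32 = adj(I−A)_32 / det(I−A) = 0.1350 / 0.311625.
Δx_3 = 0.1350 × (+60) / 0.311625 = 8.10 / 0.311625 ≈ 25.99.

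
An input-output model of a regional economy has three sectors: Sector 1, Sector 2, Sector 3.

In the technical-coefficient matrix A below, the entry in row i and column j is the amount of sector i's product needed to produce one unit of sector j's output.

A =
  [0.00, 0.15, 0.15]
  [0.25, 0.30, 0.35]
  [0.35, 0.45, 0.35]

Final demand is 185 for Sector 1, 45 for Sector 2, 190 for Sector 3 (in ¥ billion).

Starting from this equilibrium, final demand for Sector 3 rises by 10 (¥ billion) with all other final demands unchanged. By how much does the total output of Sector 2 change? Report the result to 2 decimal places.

Δx_2 = 19.27

I − A =
  [   1.00    -0.15    -0.15]
  [  -0.25     0.70    -0.35]
  [  -0.35    -0.45     0.65]
Cofactors of I−A, C_ij = (−1)^(i+j)·(minor ij) (rows/columns in the sector order above):
  C_11 = (0.70)(0.65) − (-0.35)(-0.45) = 0.2975
  C_12 = −[(-0.25)(0.65) − (-0.35)(-0.35)] = 0.2850
  C_13 = (-0.25)(-0.45) − (0.70)(-0.35) = 0.3575
  C_21 = −[(-0.15)(0.65) − (-0.15)(-0.45)] = 0.1650
  C_22 = (1.00)(0.65) − (-0.15)(-0.35) = 0.5975
  C_23 = −[(1.00)(-0.45) − (-0.15)(-0.35)] = 0.5025
  C_31 = (-0.15)(-0.35) − (-0.15)(0.70) = 0.1575
  C_32 = −[(1.00)(-0.35) − (-0.15)(-0.25)] = 0.3875
  C_33 = (1.00)(0.70) − (-0.15)(-0.25) = 0.6625
det(I−A) = Σ_j (I−A)_1j·C_1j = (1.00)(0.2975) + (-0.15)(0.2850) + (-0.15)(0.3575) = 0.201125
adj(I−A) = Cᵀ =
  [ 0.2975   0.1650   0.1575]
  [ 0.2850   0.5975   0.3875]
  [ 0.3575   0.5025   0.6625]
(I − A)⁻¹ = adj(I−A) / det(I−A) ≈
  [   1.4792     0.8204     0.7831]
  [   1.4170     2.9708     1.9267]
  [   1.7775     2.4984     3.2940]
Δx = (I − A)⁻¹ Δd with Δd having +10 in the Sector 3 component and 0 elsewhere.
So Δx_2 = L_23 · (+10), where L_23 = adj(I−A)_23 / det(I−A) = 0.3875 / 0.201125.
Δx_2 = 0.3875 × (+10) / 0.201125 = 3.875 / 0.201125 ≈ 19.27.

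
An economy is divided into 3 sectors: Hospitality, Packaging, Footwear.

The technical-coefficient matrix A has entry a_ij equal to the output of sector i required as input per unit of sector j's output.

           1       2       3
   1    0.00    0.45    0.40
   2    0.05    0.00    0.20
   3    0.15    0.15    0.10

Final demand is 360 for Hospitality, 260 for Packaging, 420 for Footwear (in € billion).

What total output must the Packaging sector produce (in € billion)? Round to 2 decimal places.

I − A =
  [   1.00    -0.45    -0.40]
  [  -0.05     1.00    -0.20]
  [  -0.15    -0.15     0.90]
Cofactors of I−A, C_ij = (−1)^(i+j)·(minor ij) (rows/columns in the sector order above):
  C_11 = (1.00)(0.90) − (-0.20)(-0.15) = 0.8700
  C_12 = −[(-0.05)(0.90) − (-0.20)(-0.15)] = 0.0750
  C_13 = (-0.05)(-0.15) − (1.00)(-0.15) = 0.1575
  C_21 = −[(-0.45)(0.90) − (-0.40)(-0.15)] = 0.4650
  C_22 = (1.00)(0.90) − (-0.40)(-0.15) = 0.8400
  C_23 = −[(1.00)(-0.15) − (-0.45)(-0.15)] = 0.2175
  C_31 = (-0.45)(-0.20) − (-0.40)(1.00) = 0.4900
  C_32 = −[(1.00)(-0.20) − (-0.40)(-0.05)] = 0.2200
  C_33 = (1.00)(1.00) − (-0.45)(-0.05) = 0.9775
det(I−A) = Σ_j (I−A)_1j·C_1j = (1.00)(0.8700) + (-0.45)(0.0750) + (-0.40)(0.1575) = 0.77325
adj(I−A) = Cᵀ =
  [ 0.8700   0.4650   0.4900]
  [ 0.0750   0.8400   0.2200]
  [ 0.1575   0.2175   0.9775]
(I − A)⁻¹ = adj(I−A) / det(I−A) ≈
  [   1.1251     0.6014     0.6337]
  [   0.0970     1.0863     0.2845]
  [   0.2037     0.2813     1.2641]
x = (I − A)⁻¹ d = adj(I−A)·d / det(I−A), with det(I−A) = 0.77325:
  x_1 = (0.8700·360 + 0.4650·260 + 0.4900·420) / 0.77325 = 639.90 / 0.77325 ≈ 827.55
  x_2 = (0.0750·360 + 0.8400·260 + 0.2200·420) / 0.77325 = 337.80 / 0.77325 ≈ 436.86
  x_3 = (0.1575·360 + 0.2175·260 + 0.9775·420) / 0.77325 = 523.80 / 0.77325 ≈ 677.40

x_2 = 436.86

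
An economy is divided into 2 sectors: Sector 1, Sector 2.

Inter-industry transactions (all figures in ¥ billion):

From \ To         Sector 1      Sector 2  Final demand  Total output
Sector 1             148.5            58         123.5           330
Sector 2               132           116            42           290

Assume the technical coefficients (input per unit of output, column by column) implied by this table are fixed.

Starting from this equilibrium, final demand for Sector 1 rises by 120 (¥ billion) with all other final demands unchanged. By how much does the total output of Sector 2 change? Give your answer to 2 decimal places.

Technical coefficients a_ij = z_ij / X_j:
  a_11 = 148.5/330 = 0.45, a_21 = 132/330 = 0.40
  a_12 = 58/290 = 0.20, a_22 = 116/290 = 0.40
I − A =
  [   0.55    -0.20]
  [  -0.40     0.60]
det(I−A) = (0.55)(0.60) − (-0.20)(-0.40) = 0.2500
adj(I−A) = [[0.60, 0.20], [0.40, 0.55]]
(I − A)⁻¹ = adj(I−A) / det(I−A) ≈
  [   2.4000     0.8000]
  [   1.6000     2.2000]
Δx = (I − A)⁻¹ Δd with Δd having +120 in the Sector 1 component and 0 elsewhere.
So Δx_2 = L_21 · (+120), where L_21 = adj(I−A)_21 / det(I−A) = 0.40 / 0.2500.
Δx_2 = 0.40 × (+120) / 0.2500 = 48.00 / 0.2500 = 192.00.

Δx_2 = 192.00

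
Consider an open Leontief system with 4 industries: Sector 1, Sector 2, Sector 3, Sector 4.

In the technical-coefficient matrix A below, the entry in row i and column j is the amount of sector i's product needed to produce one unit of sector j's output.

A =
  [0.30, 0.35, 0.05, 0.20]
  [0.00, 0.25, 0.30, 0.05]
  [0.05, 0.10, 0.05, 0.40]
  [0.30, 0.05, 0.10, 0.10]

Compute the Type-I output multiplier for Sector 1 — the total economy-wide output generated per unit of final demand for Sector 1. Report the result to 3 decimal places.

m_1 = 2.931

I − A =
  [   0.70    -0.35    -0.05    -0.20]
  [   0.00     0.75    -0.30    -0.05]
  [  -0.05    -0.10     0.95    -0.40]
  [  -0.30    -0.05    -0.10     0.90]
Compute the cofactors C_ij = (−1)^(i+j)·(3×3 minor ij) of I−A; the adjugate is their transpose:
adj(I−A) = Cᵀ =
  [ 0.575375   0.302250   0.147875   0.210375]
  [ 0.064000   0.504250   0.175250   0.120125]
  [ 0.125125   0.129250   0.420500   0.221875]
  [ 0.209250   0.143125   0.105750   0.470625]
det(I−A) = Σ_j (I−A)_1j·C_1j = (0.70)(0.575375) + (-0.35)(0.064000) + (-0.05)(0.125125) + (-0.20)(0.209250) = 0.33225625
(I − A)⁻¹ = adj(I−A) / det(I−A) ≈
  [   1.7317     0.9097     0.4451     0.6332]
  [   0.1926     1.5177     0.5275     0.3615]
  [   0.3766     0.3890     1.2656     0.6678]
  [   0.6298     0.4308     0.3183     1.4165]
The output multiplier for sector j is the column-j sum of the Leontief inverse (I − A)⁻¹ = adj(I−A) / det(I−A).
Column 1 of adj(I−A): (0.575375, 0.064000, 0.125125, 0.209250); det(I−A) = 0.33225625.
m_1 = (0.575375 + 0.064000 + 0.125125 + 0.209250) / 0.33225625 = 0.97375 / 0.33225625 ≈ 2.931.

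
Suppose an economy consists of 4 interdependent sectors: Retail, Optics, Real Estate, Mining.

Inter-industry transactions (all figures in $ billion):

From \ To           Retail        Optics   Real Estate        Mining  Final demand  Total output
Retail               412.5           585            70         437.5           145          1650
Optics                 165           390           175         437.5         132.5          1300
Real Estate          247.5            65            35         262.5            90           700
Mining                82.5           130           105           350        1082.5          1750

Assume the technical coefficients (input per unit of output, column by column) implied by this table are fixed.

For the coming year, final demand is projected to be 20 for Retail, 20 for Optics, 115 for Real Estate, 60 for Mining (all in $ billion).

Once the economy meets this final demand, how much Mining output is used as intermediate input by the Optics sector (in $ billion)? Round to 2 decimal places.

Technical coefficients a_ij = z_ij / X_j:
  a_11 = 412.5/1650 = 0.25, a_21 = 165/1650 = 0.10, a_31 = 247.5/1650 = 0.15, a_41 = 82.5/1650 = 0.05
  a_12 = 585/1300 = 0.45, a_22 = 390/1300 = 0.30, a_32 = 65/1300 = 0.05, a_42 = 130/1300 = 0.10
  a_13 = 70/700 = 0.10, a_23 = 175/700 = 0.25, a_33 = 35/700 = 0.05, a_43 = 105/700 = 0.15
  a_14 = 437.5/1750 = 0.25, a_24 = 437.5/1750 = 0.25, a_34 = 262.5/1750 = 0.15, a_44 = 350/1750 = 0.20
I − A =
  [   0.75    -0.45    -0.10    -0.25]
  [  -0.10     0.70    -0.25    -0.25]
  [  -0.15    -0.05     0.95    -0.15]
  [  -0.05    -0.10    -0.15     0.80]
Compute the cofactors C_ij = (−1)^(i+j)·(3×3 minor ij) of I−A; the adjugate is their transpose:
adj(I−A) = Cᵀ =
  [ 0.476875   0.363000   0.192875   0.298625]
  [ 0.123125   0.522875   0.188000   0.237125]
  [ 0.091625   0.101750   0.348375   0.125750]
  [ 0.062375   0.107125   0.100875   0.418750]
det(I−A) = Σ_j (I−A)_1j·C_1j = (0.75)(0.476875) + (-0.45)(0.123125) + (-0.10)(0.091625) + (-0.25)(0.062375) = 0.27749375
(I − A)⁻¹ = adj(I−A) / det(I−A) ≈
  [   1.7185     1.3081     0.6951     1.0762]
  [   0.4437     1.8843     0.6775     0.8545]
  [   0.3302     0.3667     1.2554     0.4532]
  [   0.2248     0.3860     0.3635     1.5090]
First solve x = (I − A)⁻¹ d = adj(I−A)·d / det(I−A); in particular x_2 = (0.123125·20 + 0.522875·20 + 0.188000·115 + 0.237125·60) / 0.27749375 = 48.7675 / 0.27749375 ≈ 175.7427.
Intermediate flow from 4 to 2: z_42 = a_42 · x_2 = 0.10 × 48.7675 / 0.27749375 = 4.87675 / 0.27749375 ≈ 17.57.

z_42 = 17.57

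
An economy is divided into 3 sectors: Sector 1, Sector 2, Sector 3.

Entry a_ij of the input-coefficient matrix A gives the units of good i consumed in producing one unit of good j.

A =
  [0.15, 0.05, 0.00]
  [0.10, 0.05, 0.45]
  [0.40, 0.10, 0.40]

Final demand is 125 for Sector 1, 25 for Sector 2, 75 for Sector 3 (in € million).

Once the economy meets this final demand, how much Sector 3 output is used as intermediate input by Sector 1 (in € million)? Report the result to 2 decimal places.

I − A =
  [   0.85    -0.05     0.00]
  [  -0.10     0.95    -0.45]
  [  -0.40    -0.10     0.60]
Cofactors of I−A, C_ij = (−1)^(i+j)·(minor ij) (rows/columns in the sector order above):
  C_11 = (0.95)(0.60) − (-0.45)(-0.10) = 0.5250
  C_12 = −[(-0.10)(0.60) − (-0.45)(-0.40)] = 0.2400
  C_13 = (-0.10)(-0.10) − (0.95)(-0.40) = 0.3900
  C_21 = −[(-0.05)(0.60) − (0.00)(-0.10)] = 0.0300
  C_22 = (0.85)(0.60) − (0.00)(-0.40) = 0.5100
  C_23 = −[(0.85)(-0.10) − (-0.05)(-0.40)] = 0.1050
  C_31 = (-0.05)(-0.45) − (0.00)(0.95) = 0.0225
  C_32 = −[(0.85)(-0.45) − (0.00)(-0.10)] = 0.3825
  C_33 = (0.85)(0.95) − (-0.05)(-0.10) = 0.8025
det(I−A) = Σ_j (I−A)_1j·C_1j = (0.85)(0.5250) + (-0.05)(0.2400) + (0.00)(0.3900) = 0.43425
adj(I−A) = Cᵀ =
  [ 0.5250   0.0300   0.0225]
  [ 0.2400   0.5100   0.3825]
  [ 0.3900   0.1050   0.8025]
(I − A)⁻¹ = adj(I−A) / det(I−A) ≈
  [   1.2090     0.0691     0.0518]
  [   0.5527     1.1744     0.8808]
  [   0.8981     0.2418     1.8480]
First solve x = (I − A)⁻¹ d = adj(I−A)·d / det(I−A); in particular x_1 = (0.5250·125 + 0.0300·25 + 0.0225·75) / 0.43425 = 68.0625 / 0.43425 ≈ 156.7358.
Intermediate flow from 3 to 1: z_31 = a_31 · x_1 = 0.40 × 68.0625 / 0.43425 = 27.225 / 0.43425 ≈ 62.69.

z_31 = 62.69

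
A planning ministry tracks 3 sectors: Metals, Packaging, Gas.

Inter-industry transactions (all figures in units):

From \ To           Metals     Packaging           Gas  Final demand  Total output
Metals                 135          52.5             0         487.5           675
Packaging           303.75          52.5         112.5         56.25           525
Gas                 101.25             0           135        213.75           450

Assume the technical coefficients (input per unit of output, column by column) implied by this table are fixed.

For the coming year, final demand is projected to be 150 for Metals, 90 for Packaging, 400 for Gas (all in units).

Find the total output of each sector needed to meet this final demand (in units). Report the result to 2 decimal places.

Technical coefficients a_ij = z_ij / X_j:
  a_MM = 135/675 = 0.20, a_PM = 303.75/675 = 0.45, a_GM = 101.25/675 = 0.15
  a_MP = 52.5/525 = 0.10, a_PP = 52.5/525 = 0.10, a_GP = 0/525 = 0.00
  a_MG = 0/450 = 0.00, a_PG = 112.5/450 = 0.25, a_GG = 135/450 = 0.30
I − A =
  [   0.80    -0.10     0.00]
  [  -0.45     0.90    -0.25]
  [  -0.15     0.00     0.70]
Cofactors of I−A, C_ij = (−1)^(i+j)·(minor ij) (rows/columns in the sector order above):
  C_11 = (0.90)(0.70) − (-0.25)(0.00) = 0.6300
  C_12 = −[(-0.45)(0.70) − (-0.25)(-0.15)] = 0.3525
  C_13 = (-0.45)(0.00) − (0.90)(-0.15) = 0.1350
  C_21 = −[(-0.10)(0.70) − (0.00)(0.00)] = 0.0700
  C_22 = (0.80)(0.70) − (0.00)(-0.15) = 0.5600
  C_23 = −[(0.80)(0.00) − (-0.10)(-0.15)] = 0.0150
  C_31 = (-0.10)(-0.25) − (0.00)(0.90) = 0.0250
  C_32 = −[(0.80)(-0.25) − (0.00)(-0.45)] = 0.2000
  C_33 = (0.80)(0.90) − (-0.10)(-0.45) = 0.6750
det(I−A) = Σ_j (I−A)_1j·C_1j = (0.80)(0.6300) + (-0.10)(0.3525) + (0.00)(0.1350) = 0.46875
adj(I−A) = Cᵀ =
  [ 0.6300   0.0700   0.0250]
  [ 0.3525   0.5600   0.2000]
  [ 0.1350   0.0150   0.6750]
(I − A)⁻¹ = adj(I−A) / det(I−A) ≈
  [   1.3440     0.1493     0.0533]
  [   0.7520     1.1947     0.4267]
  [   0.2880     0.0320     1.4400]
x = (I − A)⁻¹ d = adj(I−A)·d / det(I−A), with det(I−A) = 0.46875:
  x_M = (0.6300·150 + 0.0700·90 + 0.0250·400) / 0.46875 = 110.80 / 0.46875 ≈ 236.37
  x_P = (0.3525·150 + 0.5600·90 + 0.2000·400) / 0.46875 = 183.275 / 0.46875 ≈ 390.99
  x_G = (0.1350·150 + 0.0150·90 + 0.6750·400) / 0.46875 = 291.60 / 0.46875 = 622.08

x_M = 236.37, x_P = 390.99, x_G = 622.08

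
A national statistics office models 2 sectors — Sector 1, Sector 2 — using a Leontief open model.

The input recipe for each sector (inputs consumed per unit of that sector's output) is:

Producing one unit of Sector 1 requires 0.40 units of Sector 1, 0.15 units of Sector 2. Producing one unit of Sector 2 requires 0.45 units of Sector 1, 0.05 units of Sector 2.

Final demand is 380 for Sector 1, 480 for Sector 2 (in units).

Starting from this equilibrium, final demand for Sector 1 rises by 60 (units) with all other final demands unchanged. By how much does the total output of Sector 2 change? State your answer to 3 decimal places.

Δx_2 = 17.910

I − A =
  [   0.60    -0.45]
  [  -0.15     0.95]
det(I−A) = (0.60)(0.95) − (-0.45)(-0.15) = 0.5025
adj(I−A) = [[0.95, 0.45], [0.15, 0.60]]
(I − A)⁻¹ = adj(I−A) / det(I−A) ≈
  [   1.8905     0.8955]
  [   0.2985     1.1940]
Δx = (I − A)⁻¹ Δd with Δd having +60 in the Sector 1 component and 0 elsewhere.
So Δx_2 = L_21 · (+60), where L_21 = adj(I−A)_21 / det(I−A) = 0.15 / 0.5025.
Δx_2 = 0.15 × (+60) / 0.5025 = 9.00 / 0.5025 ≈ 17.910.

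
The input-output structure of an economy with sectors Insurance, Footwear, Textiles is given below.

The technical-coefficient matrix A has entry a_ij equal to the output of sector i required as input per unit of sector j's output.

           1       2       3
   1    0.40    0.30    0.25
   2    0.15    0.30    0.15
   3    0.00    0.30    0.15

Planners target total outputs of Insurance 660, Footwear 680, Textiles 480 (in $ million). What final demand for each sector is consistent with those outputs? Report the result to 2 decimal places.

d_1 = 72.00, d_2 = 305.00, d_3 = 204.00

I − A =
  [   0.60    -0.30    -0.25]
  [  -0.15     0.70    -0.15]
  [   0.00    -0.30     0.85]
d = (I − A) x:
  d_1 = (+0.60)·660 + (-0.30)·680 + (-0.25)·480 = 72.00
  d_2 = (-0.15)·660 + (+0.70)·680 + (-0.15)·480 = 305.00
  d_3 = (+0.00)·660 + (-0.30)·680 + (+0.85)·480 = 204.00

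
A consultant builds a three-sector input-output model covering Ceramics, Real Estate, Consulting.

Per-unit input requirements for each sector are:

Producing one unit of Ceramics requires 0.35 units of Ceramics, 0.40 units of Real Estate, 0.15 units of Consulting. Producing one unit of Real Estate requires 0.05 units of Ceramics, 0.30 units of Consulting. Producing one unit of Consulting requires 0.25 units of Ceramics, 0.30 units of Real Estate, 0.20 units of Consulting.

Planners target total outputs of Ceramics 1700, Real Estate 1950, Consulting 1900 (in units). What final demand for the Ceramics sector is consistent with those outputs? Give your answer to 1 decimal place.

d_1 = 532.5

I − A =
  [   0.65    -0.05    -0.25]
  [  -0.40     1.00    -0.30]
  [  -0.15    -0.30     0.80]
d = (I − A) x:
  d_1 = (+0.65)·1700 + (-0.05)·1950 + (-0.25)·1900 = 532.5
  d_2 = (-0.40)·1700 + (+1.00)·1950 + (-0.30)·1900 = 700.0
  d_3 = (-0.15)·1700 + (-0.30)·1950 + (+0.80)·1900 = 680.0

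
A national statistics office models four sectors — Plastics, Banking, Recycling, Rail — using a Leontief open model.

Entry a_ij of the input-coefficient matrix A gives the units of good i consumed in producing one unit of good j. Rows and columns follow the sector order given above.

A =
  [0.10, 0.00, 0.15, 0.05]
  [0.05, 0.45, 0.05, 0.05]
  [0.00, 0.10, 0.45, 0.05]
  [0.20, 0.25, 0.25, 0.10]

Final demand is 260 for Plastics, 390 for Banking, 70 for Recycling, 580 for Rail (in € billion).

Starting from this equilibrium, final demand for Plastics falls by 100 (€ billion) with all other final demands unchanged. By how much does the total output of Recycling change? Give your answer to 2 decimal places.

I − A =
  [   0.90     0.00    -0.15    -0.05]
  [  -0.05     0.55    -0.05    -0.05]
  [   0.00    -0.10     0.55    -0.05]
  [  -0.20    -0.25    -0.25     0.90]
Compute the cofactors C_ij = (−1)^(i+j)·(3×3 minor ij) of I−A; the adjugate is their transpose:
adj(I−A) = Cᵀ =
  [ 0.252125   0.023500   0.079875   0.019750]
  [ 0.030125   0.427250   0.060125   0.028750]
  [ 0.011625   0.091250   0.428125   0.029500]
  [ 0.067625   0.149250   0.153375   0.267000]
det(I−A) = Σ_j (I−A)_1j·C_1j = (0.90)(0.252125) + (0.00)(0.030125) + (-0.15)(0.011625) + (-0.05)(0.067625) = 0.2217875
(I − A)⁻¹ = adj(I−A) / det(I−A) ≈
  [   1.1368     0.1060     0.3601     0.0890]
  [   0.1358     1.9264     0.2711     0.1296]
  [   0.0524     0.4114     1.9303     0.1330]
  [   0.3049     0.6729     0.6915     1.2039]
Δx = (I − A)⁻¹ Δd with Δd having -100 in the Plastics component and 0 elsewhere.
So Δx_3 = L_31 · (-100), where L_31 = adj(I−A)_31 / det(I−A) = 0.011625 / 0.2217875.
Δx_3 = 0.011625 × (-100) / 0.2217875 = -1.1625 / 0.2217875 ≈ -5.24.

Δx_3 = -5.24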